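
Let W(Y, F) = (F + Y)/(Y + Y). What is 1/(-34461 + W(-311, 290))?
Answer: -622/21434721 ≈ -2.9018e-5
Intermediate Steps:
W(Y, F) = (F + Y)/(2*Y) (W(Y, F) = (F + Y)/((2*Y)) = (F + Y)*(1/(2*Y)) = (F + Y)/(2*Y))
1/(-34461 + W(-311, 290)) = 1/(-34461 + (1/2)*(290 - 311)/(-311)) = 1/(-34461 + (1/2)*(-1/311)*(-21)) = 1/(-34461 + 21/622) = 1/(-21434721/622) = -622/21434721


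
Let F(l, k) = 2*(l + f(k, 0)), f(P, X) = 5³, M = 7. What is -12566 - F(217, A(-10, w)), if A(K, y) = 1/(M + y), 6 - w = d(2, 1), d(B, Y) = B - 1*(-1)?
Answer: -13250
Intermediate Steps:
d(B, Y) = 1 + B (d(B, Y) = B + 1 = 1 + B)
f(P, X) = 125
w = 3 (w = 6 - (1 + 2) = 6 - 1*3 = 6 - 3 = 3)
A(K, y) = 1/(7 + y)
F(l, k) = 250 + 2*l (F(l, k) = 2*(l + 125) = 2*(125 + l) = 250 + 2*l)
-12566 - F(217, A(-10, w)) = -12566 - (250 + 2*217) = -12566 - (250 + 434) = -12566 - 1*684 = -12566 - 684 = -13250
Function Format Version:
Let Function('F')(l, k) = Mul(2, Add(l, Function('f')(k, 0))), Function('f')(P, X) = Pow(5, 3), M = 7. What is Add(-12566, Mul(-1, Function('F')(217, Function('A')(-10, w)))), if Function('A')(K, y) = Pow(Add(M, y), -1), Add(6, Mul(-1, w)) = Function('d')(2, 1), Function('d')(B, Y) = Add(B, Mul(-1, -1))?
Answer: -13250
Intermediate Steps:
Function('d')(B, Y) = Add(1, B) (Function('d')(B, Y) = Add(B, 1) = Add(1, B))
Function('f')(P, X) = 125
w = 3 (w = Add(6, Mul(-1, Add(1, 2))) = Add(6, Mul(-1, 3)) = Add(6, -3) = 3)
Function('A')(K, y) = Pow(Add(7, y), -1)
Function('F')(l, k) = Add(250, Mul(2, l)) (Function('F')(l, k) = Mul(2, Add(l, 125)) = Mul(2, Add(125, l)) = Add(250, Mul(2, l)))
Add(-12566, Mul(-1, Function('F')(217, Function('A')(-10, w)))) = Add(-12566, Mul(-1, Add(250, Mul(2, 217)))) = Add(-12566, Mul(-1, Add(250, 434))) = Add(-12566, Mul(-1, 684)) = Add(-12566, -684) = -13250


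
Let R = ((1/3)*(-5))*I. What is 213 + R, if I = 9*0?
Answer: 213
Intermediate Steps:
I = 0
R = 0 (R = ((1/3)*(-5))*0 = -5/3*0 = 0)
213 + R = 213 + 0 = 213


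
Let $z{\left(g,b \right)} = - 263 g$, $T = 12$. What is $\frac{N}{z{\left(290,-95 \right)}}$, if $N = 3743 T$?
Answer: $- \frac{22458}{38135} \approx -0.58891$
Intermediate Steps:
$N = 44916$ ($N = 3743 \cdot 12 = 44916$)
$\frac{N}{z{\left(290,-95 \right)}} = \frac{44916}{\left(-263\right) 290} = \frac{44916}{-76270} = 44916 \left(- \frac{1}{76270}\right) = - \frac{22458}{38135}$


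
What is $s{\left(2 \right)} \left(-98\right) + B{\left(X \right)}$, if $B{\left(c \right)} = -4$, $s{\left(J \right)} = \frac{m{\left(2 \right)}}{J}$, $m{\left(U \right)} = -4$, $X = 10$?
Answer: $192$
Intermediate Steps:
$s{\left(J \right)} = - \frac{4}{J}$
$s{\left(2 \right)} \left(-98\right) + B{\left(X \right)} = - \frac{4}{2} \left(-98\right) - 4 = \left(-4\right) \frac{1}{2} \left(-98\right) - 4 = \left(-2\right) \left(-98\right) - 4 = 196 - 4 = 192$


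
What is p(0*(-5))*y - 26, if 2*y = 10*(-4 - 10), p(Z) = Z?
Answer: -26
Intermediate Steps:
y = -70 (y = (10*(-4 - 10))/2 = (10*(-14))/2 = (1/2)*(-140) = -70)
p(0*(-5))*y - 26 = (0*(-5))*(-70) - 26 = 0*(-70) - 26 = 0 - 26 = -26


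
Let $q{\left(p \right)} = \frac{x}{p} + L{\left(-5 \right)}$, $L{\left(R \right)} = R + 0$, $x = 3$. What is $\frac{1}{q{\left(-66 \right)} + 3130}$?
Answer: $\frac{22}{68749} \approx 0.00032$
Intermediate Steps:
$L{\left(R \right)} = R$
$q{\left(p \right)} = -5 + \frac{3}{p}$ ($q{\left(p \right)} = \frac{1}{p} 3 - 5 = \frac{3}{p} - 5 = -5 + \frac{3}{p}$)
$\frac{1}{q{\left(-66 \right)} + 3130} = \frac{1}{\left(-5 + \frac{3}{-66}\right) + 3130} = \frac{1}{\left(-5 + 3 \left(- \frac{1}{66}\right)\right) + 3130} = \frac{1}{\left(-5 - \frac{1}{22}\right) + 3130} = \frac{1}{- \frac{111}{22} + 3130} = \frac{1}{\frac{68749}{22}} = \frac{22}{68749}$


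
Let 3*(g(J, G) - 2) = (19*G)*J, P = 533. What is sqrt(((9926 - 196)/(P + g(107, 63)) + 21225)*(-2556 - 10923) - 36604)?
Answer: I*sqrt(133670580376312174)/21614 ≈ 16915.0*I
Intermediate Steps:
g(J, G) = 2 + 19*G*J/3 (g(J, G) = 2 + ((19*G)*J)/3 = 2 + (19*G*J)/3 = 2 + 19*G*J/3)
sqrt(((9926 - 196)/(P + g(107, 63)) + 21225)*(-2556 - 10923) - 36604) = sqrt(((9926 - 196)/(533 + (2 + (19/3)*63*107)) + 21225)*(-2556 - 10923) - 36604) = sqrt((9730/(533 + (2 + 42693)) + 21225)*(-13479) - 36604) = sqrt((9730/(533 + 42695) + 21225)*(-13479) - 36604) = sqrt((9730/43228 + 21225)*(-13479) - 36604) = sqrt((9730*(1/43228) + 21225)*(-13479) - 36604) = sqrt((4865/21614 + 21225)*(-13479) - 36604) = sqrt((458762015/21614)*(-13479) - 36604) = sqrt(-6183653200185/21614 - 36604) = sqrt(-6184444359041/21614) = I*sqrt(133670580376312174)/21614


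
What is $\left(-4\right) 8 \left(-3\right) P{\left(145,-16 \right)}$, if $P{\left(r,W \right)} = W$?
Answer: $-1536$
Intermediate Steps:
$\left(-4\right) 8 \left(-3\right) P{\left(145,-16 \right)} = \left(-4\right) 8 \left(-3\right) \left(-16\right) = \left(-32\right) \left(-3\right) \left(-16\right) = 96 \left(-16\right) = -1536$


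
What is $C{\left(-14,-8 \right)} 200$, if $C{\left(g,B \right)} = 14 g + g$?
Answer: $-42000$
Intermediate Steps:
$C{\left(g,B \right)} = 15 g$
$C{\left(-14,-8 \right)} 200 = 15 \left(-14\right) 200 = \left(-210\right) 200 = -42000$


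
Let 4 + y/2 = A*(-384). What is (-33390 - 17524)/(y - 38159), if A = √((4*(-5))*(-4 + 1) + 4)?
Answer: 50914/44311 ≈ 1.1490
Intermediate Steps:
A = 8 (A = √(-20*(-3) + 4) = √(60 + 4) = √64 = 8)
y = -6152 (y = -8 + 2*(8*(-384)) = -8 + 2*(-3072) = -8 - 6144 = -6152)
(-33390 - 17524)/(y - 38159) = (-33390 - 17524)/(-6152 - 38159) = -50914/(-44311) = -50914*(-1/44311) = 50914/44311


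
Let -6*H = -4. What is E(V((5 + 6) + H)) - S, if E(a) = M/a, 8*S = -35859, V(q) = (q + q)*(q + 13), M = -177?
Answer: 46434219/10360 ≈ 4482.1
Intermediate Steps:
H = ⅔ (H = -⅙*(-4) = ⅔ ≈ 0.66667)
V(q) = 2*q*(13 + q) (V(q) = (2*q)*(13 + q) = 2*q*(13 + q))
S = -35859/8 (S = (⅛)*(-35859) = -35859/8 ≈ -4482.4)
E(a) = -177/a
E(V((5 + 6) + H)) - S = -177*1/(2*(13 + ((5 + 6) + ⅔))*((5 + 6) + ⅔)) - 1*(-35859/8) = -177*1/(2*(11 + ⅔)*(13 + (11 + ⅔))) + 35859/8 = -177*3/(70*(13 + 35/3)) + 35859/8 = -177/(2*(35/3)*(74/3)) + 35859/8 = -177/5180/9 + 35859/8 = -177*9/5180 + 35859/8 = -1593/5180 + 35859/8 = 46434219/10360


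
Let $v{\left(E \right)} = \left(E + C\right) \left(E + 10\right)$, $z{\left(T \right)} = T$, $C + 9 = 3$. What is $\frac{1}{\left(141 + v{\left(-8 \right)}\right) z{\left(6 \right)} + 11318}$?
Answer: $\frac{1}{11996} \approx 8.3361 \cdot 10^{-5}$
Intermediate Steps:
$C = -6$ ($C = -9 + 3 = -6$)
$v{\left(E \right)} = \left(-6 + E\right) \left(10 + E\right)$ ($v{\left(E \right)} = \left(E - 6\right) \left(E + 10\right) = \left(-6 + E\right) \left(10 + E\right)$)
$\frac{1}{\left(141 + v{\left(-8 \right)}\right) z{\left(6 \right)} + 11318} = \frac{1}{\left(141 + \left(-60 + \left(-8\right)^{2} + 4 \left(-8\right)\right)\right) 6 + 11318} = \frac{1}{\left(141 - 28\right) 6 + 11318} = \frac{1}{113 \cdot 6 + 11318} = \frac{1}{678 + 11318} = \frac{1}{11996}$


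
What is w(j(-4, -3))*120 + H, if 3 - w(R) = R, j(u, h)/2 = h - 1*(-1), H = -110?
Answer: 730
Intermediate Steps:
j(u, h) = 2 + 2*h (j(u, h) = 2*(h - 1*(-1)) = 2*(h + 1) = 2*(1 + h) = 2 + 2*h)
w(R) = 3 - R
w(j(-4, -3))*120 + H = (3 - (2 + 2*(-3)))*120 - 110 = (3 - (2 - 6))*120 - 110 = (3 - 1*(-4))*120 - 110 = (3 + 4)*120 - 110 = 7*120 - 110 = 840 - 110 = 730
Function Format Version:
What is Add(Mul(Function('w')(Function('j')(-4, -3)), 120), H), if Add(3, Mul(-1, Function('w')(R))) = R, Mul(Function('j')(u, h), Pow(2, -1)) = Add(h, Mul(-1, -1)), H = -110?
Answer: 730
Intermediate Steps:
Function('j')(u, h) = Add(2, Mul(2, h)) (Function('j')(u, h) = Mul(2, Add(h, Mul(-1, -1))) = Mul(2, Add(h, 1)) = Mul(2, Add(1, h)) = Add(2, Mul(2, h)))
Function('w')(R) = Add(3, Mul(-1, R))
Add(Mul(Function('w')(Function('j')(-4, -3)), 120), H) = Add(Mul(Add(3, Mul(-1, Add(2, Mul(2, -3)))), 120), -110) = Add(Mul(Add(3, Mul(-1, Add(2, -6))), 120), -110) = Add(Mul(Add(3, Mul(-1, -4)), 120), -110) = Add(Mul(Add(3, 4), 120), -110) = Add(Mul(7, 120), -110) = Add(840, -110) = 730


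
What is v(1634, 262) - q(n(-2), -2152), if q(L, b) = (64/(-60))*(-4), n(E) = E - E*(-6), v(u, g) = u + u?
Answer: 48956/15 ≈ 3263.7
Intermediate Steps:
v(u, g) = 2*u
n(E) = 7*E (n(E) = E - (-6)*E = E + 6*E = 7*E)
q(L, b) = 64/15 (q(L, b) = (64*(-1/60))*(-4) = -16/15*(-4) = 64/15)
v(1634, 262) - q(n(-2), -2152) = 2*1634 - 1*64/15 = 3268 - 64/15 = 48956/15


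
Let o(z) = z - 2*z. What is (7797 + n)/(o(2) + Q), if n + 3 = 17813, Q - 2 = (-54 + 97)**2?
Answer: 25607/1849 ≈ 13.849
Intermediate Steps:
Q = 1851 (Q = 2 + (-54 + 97)**2 = 2 + 43**2 = 2 + 1849 = 1851)
o(z) = -z
n = 17810 (n = -3 + 17813 = 17810)
(7797 + n)/(o(2) + Q) = (7797 + 17810)/(-1*2 + 1851) = 25607/(-2 + 1851) = 25607/1849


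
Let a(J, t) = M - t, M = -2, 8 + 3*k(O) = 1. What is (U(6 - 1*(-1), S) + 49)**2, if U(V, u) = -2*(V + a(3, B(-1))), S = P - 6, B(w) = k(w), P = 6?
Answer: 10609/9 ≈ 1178.8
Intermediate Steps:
k(O) = -7/3 (k(O) = -8/3 + (1/3)*1 = -8/3 + 1/3 = -7/3)
B(w) = -7/3
a(J, t) = -2 - t
S = 0 (S = 6 - 6 = 0)
U(V, u) = -2/3 - 2*V (U(V, u) = -2*(V + (-2 - 1*(-7/3))) = -2*(V + (-2 + 7/3)) = -2*(V + 1/3) = -2*(1/3 + V) = -2/3 - 2*V)
(U(6 - 1*(-1), S) + 49)**2 = ((-2/3 - 2*(6 - 1*(-1))) + 49)**2 = ((-2/3 - 2*(6 + 1)) + 49)**2 = ((-2/3 - 2*7) + 49)**2 = ((-2/3 - 14) + 49)**2 = (-44/3 + 49)**2 = (103/3)**2 = 10609/9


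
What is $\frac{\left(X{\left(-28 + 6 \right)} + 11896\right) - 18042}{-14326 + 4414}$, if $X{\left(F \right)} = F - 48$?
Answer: $\frac{37}{59} \approx 0.62712$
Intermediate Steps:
$X{\left(F \right)} = -48 + F$
$\frac{\left(X{\left(-28 + 6 \right)} + 11896\right) - 18042}{-14326 + 4414} = \frac{\left(\left(-48 + \left(-28 + 6\right)\right) + 11896\right) - 18042}{-14326 + 4414} = \frac{\left(\left(-48 - 22\right) + 11896\right) - 18042}{-9912} = \left(\left(-70 + 11896\right) - 18042\right) \left(- \frac{1}{9912}\right) = \left(11826 - 18042\right) \left(- \frac{1}{9912}\right) = \left(-6216\right) \left(- \frac{1}{9912}\right) = \frac{37}{59}$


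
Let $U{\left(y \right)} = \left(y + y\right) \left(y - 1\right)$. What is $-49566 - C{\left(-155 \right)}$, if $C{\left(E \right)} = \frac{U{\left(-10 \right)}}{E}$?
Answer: $- \frac{1536502}{31} \approx -49565.0$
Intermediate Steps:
$U{\left(y \right)} = 2 y \left(-1 + y\right)$
$C{\left(E \right)} = \frac{220}{E}$ ($C{\left(E \right)} = \frac{2 \left(-10\right) \left(-1 - 10\right)}{E} = \frac{2 \left(-10\right) \left(-11\right)}{E} = \frac{220}{E}$)
$-49566 - C{\left(-155 \right)} = -49566 - \frac{220}{-155} = -49566 - 220 \left(- \frac{1}{155}\right) = -49566 - - \frac{44}{31} = -49566 + \frac{44}{31} = - \frac{1536502}{31}$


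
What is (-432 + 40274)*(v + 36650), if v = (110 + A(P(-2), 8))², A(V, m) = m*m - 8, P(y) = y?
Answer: 2558095452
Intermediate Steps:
A(V, m) = -8 + m² (A(V, m) = m² - 8 = -8 + m²)
v = 27556 (v = (110 + (-8 + 8²))² = (110 + (-8 + 64))² = (110 + 56)² = 166² = 27556)
(-432 + 40274)*(v + 36650) = (-432 + 40274)*(27556 + 36650) = 39842*64206 = 2558095452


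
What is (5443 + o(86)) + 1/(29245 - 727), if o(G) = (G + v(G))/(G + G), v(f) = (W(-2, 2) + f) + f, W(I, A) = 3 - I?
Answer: 13352968967/2452548 ≈ 5444.5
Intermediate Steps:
v(f) = 5 + 2*f (v(f) = ((3 - 1*(-2)) + f) + f = ((3 + 2) + f) + f = (5 + f) + f = 5 + 2*f)
o(G) = (5 + 3*G)/(2*G) (o(G) = (G + (5 + 2*G))/(G + G) = (5 + 3*G)/((2*G)) = (5 + 3*G)*(1/(2*G)) = (5 + 3*G)/(2*G))
(5443 + o(86)) + 1/(29245 - 727) = (5443 + (½)*(5 + 3*86)/86) + 1/(29245 - 727) = (5443 + (½)*(1/86)*(5 + 258)) + 1/28518 = (5443 + (½)*(1/86)*263) + 1/28518 = (5443 + 263/172) + 1/28518 = 936459/172 + 1/28518 = 13352968967/2452548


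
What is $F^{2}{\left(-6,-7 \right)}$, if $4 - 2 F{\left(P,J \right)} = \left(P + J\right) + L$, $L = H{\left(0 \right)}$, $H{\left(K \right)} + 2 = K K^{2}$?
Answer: $\frac{361}{4} \approx 90.25$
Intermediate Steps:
$H{\left(K \right)} = -2 + K^{3}$ ($H{\left(K \right)} = -2 + K K^{2} = -2 + K^{3}$)
$L = -2$ ($L = -2 + 0^{3} = -2 + 0 = -2$)
$F{\left(P,J \right)} = 3 - \frac{J}{2} - \frac{P}{2}$ ($F{\left(P,J \right)} = 2 - \frac{\left(P + J\right) - 2}{2} = 2 - \frac{\left(J + P\right) - 2}{2} = 2 - \frac{-2 + J + P}{2} = 2 - \left(-1 + \frac{J}{2} + \frac{P}{2}\right) = 3 - \frac{J}{2} - \frac{P}{2}$)
$F^{2}{\left(-6,-7 \right)} = \left(3 - - \frac{7}{2} - -3\right)^{2} = \left(3 + \frac{7}{2} + 3\right)^{2} = \left(\frac{19}{2}\right)^{2} = \frac{361}{4}$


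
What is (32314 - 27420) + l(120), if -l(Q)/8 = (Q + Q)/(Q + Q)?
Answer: 4886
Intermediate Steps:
l(Q) = -8 (l(Q) = -8*(Q + Q)/(Q + Q) = -8*2*Q/(2*Q) = -8*2*Q*1/(2*Q) = -8*1 = -8)
(32314 - 27420) + l(120) = (32314 - 27420) - 8 = 4894 - 8 = 4886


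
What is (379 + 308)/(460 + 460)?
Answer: 687/920 ≈ 0.74674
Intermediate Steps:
(379 + 308)/(460 + 460) = 687/920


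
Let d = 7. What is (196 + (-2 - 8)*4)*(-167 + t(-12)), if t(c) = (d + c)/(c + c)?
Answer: -52039/2 ≈ -26020.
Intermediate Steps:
t(c) = (7 + c)/(2*c) (t(c) = (7 + c)/(c + c) = (7 + c)/((2*c)) = (7 + c)*(1/(2*c)) = (7 + c)/(2*c))
(196 + (-2 - 8)*4)*(-167 + t(-12)) = (196 + (-2 - 8)*4)*(-167 + (½)*(7 - 12)/(-12)) = (196 - 10*4)*(-167 + (½)*(-1/12)*(-5)) = (196 - 40)*(-167 + 5/24) = 156*(-4003/24) = -52039/2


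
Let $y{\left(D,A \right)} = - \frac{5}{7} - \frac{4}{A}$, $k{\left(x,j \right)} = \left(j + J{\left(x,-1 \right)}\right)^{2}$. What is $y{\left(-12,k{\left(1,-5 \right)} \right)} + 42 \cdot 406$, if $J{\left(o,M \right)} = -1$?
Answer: $\frac{1074224}{63} \approx 17051.0$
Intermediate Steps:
$k{\left(x,j \right)} = \left(-1 + j\right)^{2}$ ($k{\left(x,j \right)} = \left(j - 1\right)^{2} = \left(-1 + j\right)^{2}$)
$y{\left(D,A \right)} = - \frac{5}{7} - \frac{4}{A}$ ($y{\left(D,A \right)} = \left(-5\right) \frac{1}{7} - \frac{4}{A} = - \frac{5}{7} - \frac{4}{A}$)
$y{\left(-12,k{\left(1,-5 \right)} \right)} + 42 \cdot 406 = \left(- \frac{5}{7} - \frac{4}{\left(-1 - 5\right)^{2}}\right) + 42 \cdot 406 = \left(- \frac{5}{7} - \frac{4}{\left(-6\right)^{2}}\right) + 17052 = \left(- \frac{5}{7} - \frac{4}{36}\right) + 17052 = \left(- \frac{5}{7} - \frac{1}{9}\right) + 17052 = - \frac{52}{63} + 17052 = \frac{1074224}{63}$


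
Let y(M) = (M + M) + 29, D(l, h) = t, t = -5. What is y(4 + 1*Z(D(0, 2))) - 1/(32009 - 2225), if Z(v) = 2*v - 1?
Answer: 446759/29784 ≈ 15.000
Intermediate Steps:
D(l, h) = -5
Z(v) = -1 + 2*v
y(M) = 29 + 2*M (y(M) = 2*M + 29 = 29 + 2*M)
y(4 + 1*Z(D(0, 2))) - 1/(32009 - 2225) = (29 + 2*(4 + 1*(-1 + 2*(-5)))) - 1/(32009 - 2225) = (29 + 2*(4 + 1*(-1 - 10))) - 1/29784 = (29 + 2*(4 + 1*(-11))) - 1*1/29784 = (29 + 2*(4 - 11)) - 1/29784 = (29 + 2*(-7)) - 1/29784 = (29 - 14) - 1/29784 = 15 - 1/29784 = 446759/29784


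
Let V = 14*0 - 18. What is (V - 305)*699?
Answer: -225777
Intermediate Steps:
V = -18 (V = 0 - 18 = -18)
(V - 305)*699 = (-18 - 305)*699 = -323*699 = -225777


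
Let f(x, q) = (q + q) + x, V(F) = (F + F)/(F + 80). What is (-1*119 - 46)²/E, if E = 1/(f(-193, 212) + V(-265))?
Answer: 235577925/37 ≈ 6.3670e+6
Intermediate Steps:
V(F) = 2*F/(80 + F) (V(F) = (2*F)/(80 + F) = 2*F/(80 + F))
f(x, q) = x + 2*q (f(x, q) = 2*q + x = x + 2*q)
E = 37/8653 (E = 1/((-193 + 2*212) + 2*(-265)/(80 - 265)) = 1/((-193 + 424) + 2*(-265)/(-185)) = 1/(231 + 2*(-265)*(-1/185)) = 1/(231 + 106/37) = 1/(8653/37) = 37/8653 ≈ 0.0042760)
(-1*119 - 46)²/E = (-1*119 - 46)²/(37/8653) = (-119 - 46)²*(8653/37) = (-165)²*(8653/37) = 27225*(8653/37) = 235577925/37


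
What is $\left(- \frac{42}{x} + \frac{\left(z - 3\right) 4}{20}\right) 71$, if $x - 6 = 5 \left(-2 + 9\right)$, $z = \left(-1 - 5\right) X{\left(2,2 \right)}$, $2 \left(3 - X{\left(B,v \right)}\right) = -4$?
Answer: $- \frac{110973}{205} \approx -541.33$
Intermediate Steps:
$X{\left(B,v \right)} = 5$ ($X{\left(B,v \right)} = 3 - -2 = 3 + 2 = 5$)
$z = -30$ ($z = \left(-1 - 5\right) 5 = \left(-6\right) 5 = -30$)
$x = 41$ ($x = 6 + 5 \left(-2 + 9\right) = 6 + 5 \cdot 7 = 6 + 35 = 41$)
$\left(- \frac{42}{x} + \frac{\left(z - 3\right) 4}{20}\right) 71 = \left(- \frac{42}{41} + \frac{\left(-30 - 3\right) 4}{20}\right) 71 = \left(\left(-42\right) \frac{1}{41} + \left(-33\right) 4 \cdot \frac{1}{20}\right) 71 = \left(- \frac{42}{41} - \frac{33}{5}\right) 71 = \left(- \frac{1563}{205}\right) 71 = - \frac{110973}{205}$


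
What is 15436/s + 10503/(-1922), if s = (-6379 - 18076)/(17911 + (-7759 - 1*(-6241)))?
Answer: -486604243721/47002510 ≈ -10353.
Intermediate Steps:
s = -24455/16393 (s = -24455/(17911 + (-7759 + 6241)) = -24455/(17911 - 1518) = -24455/16393 ≈ -1.4918)
15436/s + 10503/(-1922) = 15436/(-24455/16393) + 10503/(-1922) = 15436*(-16393/24455) + 10503*(-1/1922) = -253042348/24455 - 10503/1922 = -486604243721/47002510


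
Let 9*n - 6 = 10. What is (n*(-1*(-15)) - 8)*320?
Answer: 17920/3 ≈ 5973.3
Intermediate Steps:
n = 16/9 (n = ⅔ + (⅑)*10 = ⅔ + 10/9 = 16/9 ≈ 1.7778)
(n*(-1*(-15)) - 8)*320 = (16*(-1*(-15))/9 - 8)*320 = ((16/9)*15 - 8)*320 = (80/3 - 8)*320 = (56/3)*320 = 17920/3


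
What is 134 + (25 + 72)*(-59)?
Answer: -5589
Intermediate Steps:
134 + (25 + 72)*(-59) = 134 + 97*(-59) = 134 - 5723 = -5589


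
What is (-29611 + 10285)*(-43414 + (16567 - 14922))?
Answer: 807227694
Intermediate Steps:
(-29611 + 10285)*(-43414 + (16567 - 14922)) = -19326*(-43414 + 1645) = -19326*(-41769) = 807227694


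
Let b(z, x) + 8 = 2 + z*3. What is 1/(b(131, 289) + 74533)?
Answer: 1/74920 ≈ 1.3348e-5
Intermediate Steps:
b(z, x) = -6 + 3*z (b(z, x) = -8 + (2 + z*3) = -8 + (2 + 3*z) = -6 + 3*z)
1/(b(131, 289) + 74533) = 1/((-6 + 3*131) + 74533) = 1/((-6 + 393) + 74533) = 1/(387 + 74533) = 1/74920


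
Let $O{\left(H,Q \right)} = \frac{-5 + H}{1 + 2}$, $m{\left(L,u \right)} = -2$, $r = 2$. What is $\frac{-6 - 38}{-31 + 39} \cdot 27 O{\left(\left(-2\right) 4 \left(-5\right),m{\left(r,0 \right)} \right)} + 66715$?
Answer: $\frac{129965}{2} \approx 64983.0$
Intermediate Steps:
$O{\left(H,Q \right)} = - \frac{5}{3} + \frac{H}{3}$ ($O{\left(H,Q \right)} = \frac{-5 + H}{3} = \left(-5 + H\right) \frac{1}{3} = - \frac{5}{3} + \frac{H}{3}$)
$\frac{-6 - 38}{-31 + 39} \cdot 27 O{\left(\left(-2\right) 4 \left(-5\right),m{\left(r,0 \right)} \right)} + 66715 = \frac{-6 - 38}{-31 + 39} \cdot 27 \left(- \frac{5}{3} + \frac{\left(-2\right) 4 \left(-5\right)}{3}\right) + 66715 = - \frac{44}{8} \cdot 27 \left(- \frac{5}{3} + \frac{\left(-8\right) \left(-5\right)}{3}\right) + 66715 = \left(-44\right) \frac{1}{8} \cdot 27 \left(- \frac{5}{3} + \frac{1}{3} \cdot 40\right) + 66715 = \left(- \frac{11}{2}\right) 27 \left(- \frac{5}{3} + \frac{40}{3}\right) + 66715 = \left(- \frac{297}{2}\right) \frac{35}{3} + 66715 = - \frac{3465}{2} + 66715 = \frac{129965}{2}$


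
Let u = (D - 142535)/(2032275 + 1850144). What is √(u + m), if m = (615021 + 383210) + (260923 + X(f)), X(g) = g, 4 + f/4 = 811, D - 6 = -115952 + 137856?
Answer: √19028107227358566427/3882419 ≈ 1123.6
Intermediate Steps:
D = 21910 (D = 6 + (-115952 + 137856) = 6 + 21904 = 21910)
f = 3228 (f = -16 + 4*811 = -16 + 3244 = 3228)
u = -120625/3882419 (u = (21910 - 142535)/(2032275 + 1850144) = -120625/3882419 ≈ -0.031070)
m = 1262382 (m = (615021 + 383210) + (260923 + 3228) = 998231 + 264151 = 1262382)
√(u + m) = √(-120625/3882419 + 1262382) = √(4901095741433/3882419) = √19028107227358566427/3882419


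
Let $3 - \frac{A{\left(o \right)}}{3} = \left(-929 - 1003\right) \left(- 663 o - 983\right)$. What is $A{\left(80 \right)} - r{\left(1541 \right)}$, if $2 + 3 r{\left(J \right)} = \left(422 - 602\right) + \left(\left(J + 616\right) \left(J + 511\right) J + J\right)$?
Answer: $-2586690660$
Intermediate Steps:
$A{\left(o \right)} = -5697459 - 3842748 o$ ($A{\left(o \right)} = 9 - 3 \left(-929 - 1003\right) \left(- 663 o - 983\right) = 9 - 3 \left(- 1932 \left(-983 - 663 o\right)\right) = 9 - 3 \left(1899156 + 1280916 o\right) = 9 - \left(5697468 + 3842748 o\right) = -5697459 - 3842748 o$)
$r{\left(J \right)} = - \frac{182}{3} + \frac{J}{3} + \frac{J \left(511 + J\right) \left(616 + J\right)}{3}$ ($r{\left(J \right)} = - \frac{2}{3} + \frac{\left(422 - 602\right) + \left(\left(J + 616\right) \left(J + 511\right) J + J\right)}{3} = - \frac{2}{3} + \frac{-180 + \left(\left(616 + J\right) \left(511 + J\right) J + J\right)}{3} = - \frac{2}{3} + \frac{-180 + \left(\left(511 + J\right) \left(616 + J\right) J + J\right)}{3} = - \frac{2}{3} + \frac{-180 + \left(J \left(511 + J\right) \left(616 + J\right) + J\right)}{3} = - \frac{2}{3} + \frac{-180 + \left(J + J \left(511 + J\right) \left(616 + J\right)\right)}{3} = - \frac{2}{3} + \frac{-180 + J + J \left(511 + J\right) \left(616 + J\right)}{3} = - \frac{2}{3} + \left(-60 + \frac{J}{3} + \frac{J \left(511 + J\right) \left(616 + J\right)}{3}\right) = - \frac{182}{3} + \frac{J}{3} + \frac{J \left(511 + J\right) \left(616 + J\right)}{3}$)
$A{\left(80 \right)} - r{\left(1541 \right)} = \left(-5697459 - 307419840\right) - \left(- \frac{182}{3} + \frac{1541^{3}}{3} + \frac{1127 \cdot 1541^{2}}{3} + \frac{314777}{3} \cdot 1541\right) = \left(-5697459 - 307419840\right) - \left(- \frac{182}{3} + \frac{1}{3} \cdot 3659383421 + \frac{1127}{3} \cdot 2374681 + \frac{485071357}{3}\right) = -313117299 - \left(- \frac{182}{3} + \frac{3659383421}{3} + \frac{2676265487}{3} + \frac{485071357}{3}\right) = -313117299 - 2273573361 = -2586690660$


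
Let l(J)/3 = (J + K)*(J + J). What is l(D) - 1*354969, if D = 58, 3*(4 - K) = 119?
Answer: -347197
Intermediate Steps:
K = -107/3 (K = 4 - 1/3*119 = 4 - 119/3 = -107/3 ≈ -35.667)
l(J) = 6*J*(-107/3 + J) (l(J) = 3*((J - 107/3)*(J + J)) = 3*((-107/3 + J)*(2*J)) = 3*(2*J*(-107/3 + J)) = 6*J*(-107/3 + J))
l(D) - 1*354969 = 2*58*(-107 + 3*58) - 1*354969 = 2*58*(-107 + 174) - 354969 = 2*58*67 - 354969 = 7772 - 354969 = -347197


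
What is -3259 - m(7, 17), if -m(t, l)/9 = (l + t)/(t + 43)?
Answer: -81367/25 ≈ -3254.7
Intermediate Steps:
m(t, l) = -9*(l + t)/(43 + t) (m(t, l) = -9*(l + t)/(t + 43) = -9*(l + t)/(43 + t))
-3259 - m(7, 17) = -3259 - 9*(-1*17 - 1*7)/(43 + 7) = -3259 - 9*(-17 - 7)/50 = -3259 - 9*(-24)/50 = -3259 - 1*(-108/25) = -3259 + 108/25 = -81367/25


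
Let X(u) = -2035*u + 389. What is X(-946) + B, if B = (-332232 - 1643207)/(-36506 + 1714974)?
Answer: 3231886480093/1678468 ≈ 1.9255e+6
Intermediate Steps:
X(u) = 389 - 2035*u
B = -1975439/1678468 ≈ -1.1769
X(-946) + B = (389 - 2035*(-946)) - 1975439/1678468 = (389 + 1925110) - 1975439/1678468 = 1925499 - 1975439/1678468 = 3231886480093/1678468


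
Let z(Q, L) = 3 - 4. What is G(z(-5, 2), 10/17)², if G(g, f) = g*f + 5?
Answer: 5625/289 ≈ 19.464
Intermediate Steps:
z(Q, L) = -1
G(g, f) = 5 + f*g (G(g, f) = f*g + 5 = 5 + f*g)
G(z(-5, 2), 10/17)² = (5 + (10/17)*(-1))² = (5 - 10/17)² = (75/17)² = 5625/289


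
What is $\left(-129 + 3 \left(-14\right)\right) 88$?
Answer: $-15048$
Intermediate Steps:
$\left(-129 + 3 \left(-14\right)\right) 88 = \left(-129 - 42\right) 88 = \left(-171\right) 88 = -15048$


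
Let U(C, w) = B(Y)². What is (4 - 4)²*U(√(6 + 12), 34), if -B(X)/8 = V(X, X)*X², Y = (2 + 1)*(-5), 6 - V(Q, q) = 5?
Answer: 0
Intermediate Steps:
V(Q, q) = 1 (V(Q, q) = 6 - 1*5 = 6 - 5 = 1)
Y = -15 (Y = 3*(-5) = -15)
B(X) = -8*X²
U(C, w) = 3240000 (U(C, w) = (-8*(-15)²)² = (-8*225)² = (-1800)² = 3240000)
(4 - 4)²*U(√(6 + 12), 34) = (4 - 4)²*3240000 = 0²*3240000 = 0*3240000 = 0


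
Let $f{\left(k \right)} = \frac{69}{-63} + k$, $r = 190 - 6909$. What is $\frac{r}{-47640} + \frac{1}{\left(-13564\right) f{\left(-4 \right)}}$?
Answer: $\frac{2438151913}{17285554680} \approx 0.14105$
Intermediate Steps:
$r = -6719$ ($r = 190 - 6909 = -6719$)
$f{\left(k \right)} = - \frac{23}{21} + k$ ($f{\left(k \right)} = 69 \left(- \frac{1}{63}\right) + k = - \frac{23}{21} + k$)
$\frac{r}{-47640} + \frac{1}{\left(-13564\right) f{\left(-4 \right)}} = - \frac{6719}{-47640} + \frac{1}{\left(-13564\right) \left(- \frac{23}{21} - 4\right)} = \left(-6719\right) \left(- \frac{1}{47640}\right) - \frac{1}{13564 \left(- \frac{107}{21}\right)} = \frac{6719}{47640} - - \frac{21}{1451348} = \frac{6719}{47640} + \frac{21}{1451348} = \frac{2438151913}{17285554680}$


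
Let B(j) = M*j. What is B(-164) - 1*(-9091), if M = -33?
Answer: 14503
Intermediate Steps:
B(j) = -33*j
B(-164) - 1*(-9091) = -33*(-164) - 1*(-9091) = 5412 + 9091 = 14503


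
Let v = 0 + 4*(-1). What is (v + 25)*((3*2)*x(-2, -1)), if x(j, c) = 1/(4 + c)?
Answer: 42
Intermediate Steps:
v = -4 (v = 0 - 4 = -4)
(v + 25)*((3*2)*x(-2, -1)) = (-4 + 25)*((3*2)/(4 - 1)) = 21*(6/3) = 21*(6*(⅓)) = 21*2 = 42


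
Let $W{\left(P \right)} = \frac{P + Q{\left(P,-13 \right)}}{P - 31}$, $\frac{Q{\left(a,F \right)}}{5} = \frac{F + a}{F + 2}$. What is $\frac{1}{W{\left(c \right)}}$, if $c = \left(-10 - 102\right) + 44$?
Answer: $\frac{1089}{343} \approx 3.1749$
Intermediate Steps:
$Q{\left(a,F \right)} = \frac{5 \left(F + a\right)}{2 + F}$ ($Q{\left(a,F \right)} = 5 \frac{F + a}{F + 2} = 5 \frac{F + a}{2 + F} = \frac{5 \left(F + a\right)}{2 + F}$)
$c = -68$ ($c = -112 + 44 = -68$)
$W{\left(P \right)} = \frac{\frac{65}{11} + \frac{6 P}{11}}{-31 + P}$ ($W{\left(P \right)} = \frac{P + \frac{5 \left(-13 + P\right)}{2 - 13}}{P - 31} = \frac{P + \frac{5 \left(-13 + P\right)}{-11}}{-31 + P} = \frac{P + 5 \left(- \frac{1}{11}\right) \left(-13 + P\right)}{-31 + P} = \frac{P - \left(- \frac{65}{11} + \frac{5 P}{11}\right)}{-31 + P} = \frac{\frac{65}{11} + \frac{6 P}{11}}{-31 + P}$)
$\frac{1}{W{\left(c \right)}} = \frac{1}{\frac{1}{11} \frac{1}{-31 - 68} \left(65 + 6 \left(-68\right)\right)} = \frac{1}{\frac{1}{11} \frac{1}{-99} \left(65 - 408\right)} = \frac{1}{\frac{1}{11} \left(- \frac{1}{99}\right) \left(-343\right)} = \frac{1}{\frac{343}{1089}} = \frac{1089}{343}$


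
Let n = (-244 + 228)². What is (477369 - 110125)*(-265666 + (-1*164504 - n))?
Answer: -158071365944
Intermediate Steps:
n = 256 (n = (-16)² = 256)
(477369 - 110125)*(-265666 + (-1*164504 - n)) = (477369 - 110125)*(-265666 + (-1*164504 - 1*256)) = 367244*(-265666 + (-164504 - 256)) = 367244*(-265666 - 164760) = 367244*(-430426) = -158071365944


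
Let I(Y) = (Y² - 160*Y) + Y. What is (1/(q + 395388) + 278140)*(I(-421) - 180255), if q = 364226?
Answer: 13506012501656925/759614 ≈ 1.7780e+10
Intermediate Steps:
I(Y) = Y² - 159*Y
(1/(q + 395388) + 278140)*(I(-421) - 180255) = (1/(364226 + 395388) + 278140)*(-421*(-159 - 421) - 180255) = (1/759614 + 278140)*(-421*(-580) - 180255) = (1/759614 + 278140)*(244180 - 180255) = (211279037961/759614)*63925 = 13506012501656925/759614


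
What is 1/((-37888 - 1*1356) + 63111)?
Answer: 1/23867 ≈ 4.1899e-5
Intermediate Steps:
1/((-37888 - 1*1356) + 63111) = 1/((-37888 - 1356) + 63111) = 1/(-39244 + 63111) = 1/23867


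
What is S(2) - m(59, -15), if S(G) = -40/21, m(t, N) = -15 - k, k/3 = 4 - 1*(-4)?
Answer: 779/21 ≈ 37.095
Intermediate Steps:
k = 24 (k = 3*(4 - 1*(-4)) = 3*(4 + 4) = 3*8 = 24)
m(t, N) = -39 (m(t, N) = -15 - 1*24 = -15 - 24 = -39)
S(G) = -40/21 (S(G) = -40*1/21 = -40/21)
S(2) - m(59, -15) = -40/21 - 1*(-39) = -40/21 + 39 = 779/21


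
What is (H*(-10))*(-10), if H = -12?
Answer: -1200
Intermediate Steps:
(H*(-10))*(-10) = -12*(-10)*(-10) = 120*(-10) = -1200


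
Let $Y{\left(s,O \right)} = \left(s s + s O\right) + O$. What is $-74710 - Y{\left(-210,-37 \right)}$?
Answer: $-126543$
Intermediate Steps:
$Y{\left(s,O \right)} = O + s^{2} + O s$ ($Y{\left(s,O \right)} = \left(s^{2} + O s\right) + O = O + s^{2} + O s$)
$-74710 - Y{\left(-210,-37 \right)} = -74710 - \left(-37 + \left(-210\right)^{2} - -7770\right) = -74710 - \left(-37 + 44100 + 7770\right) = -74710 - 51833 = -126543$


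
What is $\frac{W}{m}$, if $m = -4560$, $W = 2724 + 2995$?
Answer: $- \frac{301}{240} \approx -1.2542$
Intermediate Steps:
$W = 5719$
$\frac{W}{m} = \frac{5719}{-4560} = 5719 \left(- \frac{1}{4560}\right) = - \frac{301}{240}$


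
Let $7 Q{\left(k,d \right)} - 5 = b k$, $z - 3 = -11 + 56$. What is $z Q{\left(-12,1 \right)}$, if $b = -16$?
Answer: $\frac{9456}{7} \approx 1350.9$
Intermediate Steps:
$z = 48$ ($z = 3 + \left(-11 + 56\right) = 3 + 45 = 48$)
$Q{\left(k,d \right)} = \frac{5}{7} - \frac{16 k}{7}$ ($Q{\left(k,d \right)} = \frac{5}{7} + \frac{\left(-16\right) k}{7} = \frac{5}{7} - \frac{16 k}{7}$)
$z Q{\left(-12,1 \right)} = 48 \left(\frac{5}{7} - - \frac{192}{7}\right) = 48 \left(\frac{5}{7} + \frac{192}{7}\right) = 48 \cdot \frac{197}{7} = \frac{9456}{7}$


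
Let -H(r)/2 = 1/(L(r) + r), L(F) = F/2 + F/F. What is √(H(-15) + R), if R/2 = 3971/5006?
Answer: 3*√2161728465/107629 ≈ 1.2960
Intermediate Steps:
R = 3971/2503 (R = 2*(3971/5006) = 3971/2503 ≈ 1.5865)
L(F) = 1 + F/2 (L(F) = F*(½) + 1 = F/2 + 1 = 1 + F/2)
H(r) = -2/(1 + 3*r/2) (H(r) = -2/((1 + r/2) + r) = -2/(1 + 3*r/2))
√(H(-15) + R) = √(-4/(2 + 3*(-15)) + 3971/2503) = √(-4/(2 - 45) + 3971/2503) = √(-4/(-43) + 3971/2503) = √(-4*(-1/43) + 3971/2503) = √(4/43 + 3971/2503) = √(180765/107629) = 3*√2161728465/107629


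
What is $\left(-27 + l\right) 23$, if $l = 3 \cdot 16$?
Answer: $483$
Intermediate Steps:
$l = 48$
$\left(-27 + l\right) 23 = \left(-27 + 48\right) 23 = 21 \cdot 23 = 483$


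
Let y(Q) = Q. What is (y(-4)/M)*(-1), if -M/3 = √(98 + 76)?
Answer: -2*√174/261 ≈ -0.10108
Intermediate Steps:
M = -3*√174 (M = -3*√(98 + 76) = -3*√174 ≈ -39.573)
(y(-4)/M)*(-1) = -4*(-√174/522)*(-1) = -(-2)*√174/261*(-1) = (2*√174/261)*(-1) = -2*√174/261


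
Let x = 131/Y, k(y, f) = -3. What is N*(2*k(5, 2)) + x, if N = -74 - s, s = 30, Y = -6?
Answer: 3613/6 ≈ 602.17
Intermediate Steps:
x = -131/6 (x = 131/(-6) = 131*(-⅙) = -131/6 ≈ -21.833)
N = -104 (N = -74 - 1*30 = -74 - 30 = -104)
N*(2*k(5, 2)) + x = -208*(-3) - 131/6 = -104*(-6) - 131/6 = 624 - 131/6 = 3613/6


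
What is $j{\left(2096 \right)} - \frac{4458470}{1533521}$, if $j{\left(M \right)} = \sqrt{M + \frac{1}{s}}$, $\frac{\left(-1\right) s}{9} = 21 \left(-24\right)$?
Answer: $- \frac{4458470}{1533521} + \frac{\sqrt{133104398}}{252} \approx 42.875$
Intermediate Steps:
$s = 4536$ ($s = - 9 \cdot 21 \left(-24\right) = \left(-9\right) \left(-504\right) = 4536$)
$j{\left(M \right)} = \sqrt{\frac{1}{4536} + M}$ ($j{\left(M \right)} = \sqrt{M + \frac{1}{4536}} = \sqrt{\frac{1}{4536} + M}$)
$j{\left(2096 \right)} - \frac{4458470}{1533521} = \frac{\sqrt{14 + 63504 \cdot 2096}}{252} - \frac{4458470}{1533521} = \frac{\sqrt{14 + 133104384}}{252} - \frac{4458470}{1533521} = \frac{\sqrt{133104398}}{252} - \frac{4458470}{1533521} = - \frac{4458470}{1533521} + \frac{\sqrt{133104398}}{252}$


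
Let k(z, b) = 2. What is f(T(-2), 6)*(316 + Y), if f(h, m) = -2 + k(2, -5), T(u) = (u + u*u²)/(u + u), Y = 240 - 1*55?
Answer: 0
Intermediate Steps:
Y = 185 (Y = 240 - 55 = 185)
T(u) = (u + u³)/(2*u) (T(u) = (u + u³)/((2*u)) = (u + u³)*(1/(2*u)) = (u + u³)/(2*u))
f(h, m) = 0 (f(h, m) = -2 + 2 = 0)
f(T(-2), 6)*(316 + Y) = 0*(316 + 185) = 0*501 = 0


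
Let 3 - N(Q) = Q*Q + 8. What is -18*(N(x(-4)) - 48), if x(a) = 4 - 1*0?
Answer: 1242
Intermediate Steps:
x(a) = 4 (x(a) = 4 + 0 = 4)
N(Q) = -5 - Q² (N(Q) = 3 - (Q*Q + 8) = 3 - (Q² + 8) = 3 - (8 + Q²) = 3 + (-8 - Q²) = -5 - Q²)
-18*(N(x(-4)) - 48) = -18*((-5 - 1*4²) - 48) = -18*((-5 - 1*16) - 48) = -18*((-5 - 16) - 48) = -18*(-21 - 48) = -18*(-69) = 1242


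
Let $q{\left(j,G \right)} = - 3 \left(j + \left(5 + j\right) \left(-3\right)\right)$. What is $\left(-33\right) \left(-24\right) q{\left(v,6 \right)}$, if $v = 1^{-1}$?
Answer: $40392$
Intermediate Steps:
$v = 1$
$q{\left(j,G \right)} = 45 + 6 j$ ($q{\left(j,G \right)} = - 3 \left(j - \left(15 + 3 j\right)\right) = - 3 \left(-15 - 2 j\right) = 45 + 6 j$)
$\left(-33\right) \left(-24\right) q{\left(v,6 \right)} = \left(-33\right) \left(-24\right) \left(45 + 6 \cdot 1\right) = 792 \left(45 + 6\right) = 792 \cdot 51 = 40392$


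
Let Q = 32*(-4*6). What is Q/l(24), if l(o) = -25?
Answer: 768/25 ≈ 30.720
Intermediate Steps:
Q = -768 (Q = 32*(-24) = -768)
Q/l(24) = -768/(-25) = -768*(-1/25) = 768/25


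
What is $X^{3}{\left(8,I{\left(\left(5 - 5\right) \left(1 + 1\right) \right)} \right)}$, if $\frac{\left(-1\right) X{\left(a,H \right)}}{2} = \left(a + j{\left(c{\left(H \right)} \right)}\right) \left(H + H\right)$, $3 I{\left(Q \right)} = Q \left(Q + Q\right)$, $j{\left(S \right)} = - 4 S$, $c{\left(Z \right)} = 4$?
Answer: $0$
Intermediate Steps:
$I{\left(Q \right)} = \frac{2 Q^{2}}{3}$ ($I{\left(Q \right)} = \frac{Q \left(Q + Q\right)}{3} = \frac{Q 2 Q}{3} = \frac{2 Q^{2}}{3}$)
$X{\left(a,H \right)} = - 4 H \left(-16 + a\right)$ ($X{\left(a,H \right)} = - 2 \left(a - 16\right) \left(H + H\right) = - 2 \left(a - 16\right) 2 H = - 2 \left(-16 + a\right) 2 H = - 2 \cdot 2 H \left(-16 + a\right) = - 4 H \left(-16 + a\right)$)
$X^{3}{\left(8,I{\left(\left(5 - 5\right) \left(1 + 1\right) \right)} \right)} = \left(4 \frac{2 \left(\left(5 - 5\right) \left(1 + 1\right)\right)^{2}}{3} \left(16 - 8\right)\right)^{3} = \left(4 \frac{2 \left(0 \cdot 2\right)^{2}}{3} \left(16 - 8\right)\right)^{3} = \left(4 \frac{2 \cdot 0^{2}}{3} \cdot 8\right)^{3} = \left(4 \cdot \frac{2}{3} \cdot 0 \cdot 8\right)^{3} = \left(4 \cdot 0 \cdot 8\right)^{3} = 0^{3} = 0$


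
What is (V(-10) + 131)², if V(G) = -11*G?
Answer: 58081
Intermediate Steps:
(V(-10) + 131)² = (-11*(-10) + 131)² = (110 + 131)² = 241² = 58081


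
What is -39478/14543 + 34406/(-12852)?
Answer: -503868857/93453318 ≈ -5.3917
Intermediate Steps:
-39478/14543 + 34406/(-12852) = -39478*1/14543 + 34406*(-1/12852) = -39478/14543 - 17203/6426 = -503868857/93453318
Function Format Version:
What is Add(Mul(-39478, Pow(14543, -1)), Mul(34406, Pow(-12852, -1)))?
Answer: Rational(-503868857, 93453318) ≈ -5.3917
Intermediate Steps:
Add(Mul(-39478, Pow(14543, -1)), Mul(34406, Pow(-12852, -1))) = Add(Mul(-39478, Rational(1, 14543)), Mul(34406, Rational(-1, 12852))) = Add(Rational(-39478, 14543), Rational(-17203, 6426)) = Rational(-503868857, 93453318)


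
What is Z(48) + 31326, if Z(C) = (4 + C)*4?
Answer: 31534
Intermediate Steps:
Z(C) = 16 + 4*C
Z(48) + 31326 = (16 + 4*48) + 31326 = (16 + 192) + 31326 = 208 + 31326 = 31534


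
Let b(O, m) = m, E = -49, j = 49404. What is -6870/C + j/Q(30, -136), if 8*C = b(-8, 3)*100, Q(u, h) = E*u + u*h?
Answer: -177694/925 ≈ -192.10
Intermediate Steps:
Q(u, h) = -49*u + h*u (Q(u, h) = -49*u + u*h = -49*u + h*u)
C = 75/2 (C = (3*100)/8 = (⅛)*300 = 75/2 ≈ 37.500)
-6870/C + j/Q(30, -136) = -6870/75/2 + 49404/((30*(-49 - 136))) = -6870*2/75 + 49404/((30*(-185))) = -916/5 + 49404/(-5550) = -916/5 + 49404*(-1/5550) = -916/5 - 8234/925 = -177694/925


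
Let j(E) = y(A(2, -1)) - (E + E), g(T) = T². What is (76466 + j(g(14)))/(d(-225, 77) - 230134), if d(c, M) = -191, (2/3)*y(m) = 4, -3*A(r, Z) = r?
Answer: -5072/15355 ≈ -0.33032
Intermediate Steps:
A(r, Z) = -r/3
y(m) = 6 (y(m) = (3/2)*4 = 6)
j(E) = 6 - 2*E (j(E) = 6 - (E + E) = 6 - 2*E)
(76466 + j(g(14)))/(d(-225, 77) - 230134) = (76466 + (6 - 2*14²))/(-191 - 230134) = (76466 + (6 - 2*196))/(-230325) = (76466 + (6 - 392))*(-1/230325) = (76466 - 386)*(-1/230325) = 76080*(-1/230325) = -5072/15355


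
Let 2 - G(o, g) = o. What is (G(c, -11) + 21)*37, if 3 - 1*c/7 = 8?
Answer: 2146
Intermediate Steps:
c = -35 (c = 21 - 7*8 = 21 - 56 = -35)
G(o, g) = 2 - o
(G(c, -11) + 21)*37 = ((2 - 1*(-35)) + 21)*37 = ((2 + 35) + 21)*37 = (37 + 21)*37 = 58*37 = 2146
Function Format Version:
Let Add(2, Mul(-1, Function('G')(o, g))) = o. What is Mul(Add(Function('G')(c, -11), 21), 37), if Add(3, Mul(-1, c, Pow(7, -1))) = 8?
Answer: 2146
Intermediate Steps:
c = -35 (c = Add(21, Mul(-7, 8)) = Add(21, -56) = -35)
Function('G')(o, g) = Add(2, Mul(-1, o))
Mul(Add(Function('G')(c, -11), 21), 37) = Mul(Add(Add(2, Mul(-1, -35)), 21), 37) = Mul(Add(Add(2, 35), 21), 37) = Mul(Add(37, 21), 37) = Mul(58, 37) = 2146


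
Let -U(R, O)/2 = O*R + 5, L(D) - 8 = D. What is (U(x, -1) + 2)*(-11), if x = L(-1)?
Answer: -66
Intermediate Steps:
L(D) = 8 + D
x = 7 (x = 8 - 1 = 7)
U(R, O) = -10 - 2*O*R (U(R, O) = -2*(O*R + 5) = -2*(5 + O*R) = -10 - 2*O*R)
(U(x, -1) + 2)*(-11) = ((-10 - 2*(-1)*7) + 2)*(-11) = ((-10 + 14) + 2)*(-11) = (4 + 2)*(-11) = 6*(-11) = -66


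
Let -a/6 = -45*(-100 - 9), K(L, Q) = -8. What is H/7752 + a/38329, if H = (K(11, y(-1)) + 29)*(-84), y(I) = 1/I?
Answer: -24646143/24760534 ≈ -0.99538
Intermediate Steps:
a = -29430 (a = -(-270)*(-100 - 9) = -(-270)*(-109) = -6*4905 = -29430)
H = -1764 (H = (-8 + 29)*(-84) = 21*(-84) = -1764)
H/7752 + a/38329 = -1764/7752 - 29430/38329 = -1764*1/7752 - 29430*1/38329 = -147/646 - 29430/38329 = -24646143/24760534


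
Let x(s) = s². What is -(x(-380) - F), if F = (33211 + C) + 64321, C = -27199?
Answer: -74067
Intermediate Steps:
F = 70333 (F = (33211 - 27199) + 64321 = 6012 + 64321 = 70333)
-(x(-380) - F) = -((-380)² - 1*70333) = -(144400 - 70333) = -1*74067 = -74067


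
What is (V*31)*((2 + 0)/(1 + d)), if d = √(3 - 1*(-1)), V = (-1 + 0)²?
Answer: 62/3 ≈ 20.667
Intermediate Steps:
V = 1 (V = (-1)² = 1)
d = 2 (d = √(3 + 1) = √4 = 2)
(V*31)*((2 + 0)/(1 + d)) = (1*31)*((2 + 0)/(1 + 2)) = 31*(2/3) = 31*((⅓)*2) = 31*(⅔) = 62/3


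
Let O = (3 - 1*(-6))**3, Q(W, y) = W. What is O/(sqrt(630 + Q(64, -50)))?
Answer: 729*sqrt(694)/694 ≈ 27.672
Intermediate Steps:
O = 729 (O = (3 + 6)**3 = 9**3 = 729)
O/(sqrt(630 + Q(64, -50))) = 729/(sqrt(630 + 64)) = 729/(sqrt(694)) = 729*(sqrt(694)/694) = 729*sqrt(694)/694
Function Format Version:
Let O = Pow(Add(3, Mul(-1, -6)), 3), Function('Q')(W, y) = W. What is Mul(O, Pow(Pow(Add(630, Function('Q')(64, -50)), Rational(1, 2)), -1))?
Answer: Mul(Rational(729, 694), Pow(694, Rational(1, 2))) ≈ 27.672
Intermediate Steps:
O = 729 (O = Pow(Add(3, 6), 3) = Pow(9, 3) = 729)
Mul(O, Pow(Pow(Add(630, Function('Q')(64, -50)), Rational(1, 2)), -1)) = Mul(729, Pow(Pow(Add(630, 64), Rational(1, 2)), -1)) = Mul(729, Pow(Pow(694, Rational(1, 2)), -1)) = Mul(729, Mul(Rational(1, 694), Pow(694, Rational(1, 2)))) = Mul(Rational(729, 694), Pow(694, Rational(1, 2)))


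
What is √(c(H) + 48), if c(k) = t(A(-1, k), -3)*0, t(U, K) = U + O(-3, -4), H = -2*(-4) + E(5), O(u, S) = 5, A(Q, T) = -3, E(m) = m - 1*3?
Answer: 4*√3 ≈ 6.9282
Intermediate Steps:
E(m) = -3 + m (E(m) = m - 3 = -3 + m)
H = 10 (H = -2*(-4) + (-3 + 5) = 8 + 2 = 10)
t(U, K) = 5 + U (t(U, K) = U + 5 = 5 + U)
c(k) = 0 (c(k) = (5 - 3)*0 = 2*0 = 0)
√(c(H) + 48) = √(0 + 48) = √48 = 4*√3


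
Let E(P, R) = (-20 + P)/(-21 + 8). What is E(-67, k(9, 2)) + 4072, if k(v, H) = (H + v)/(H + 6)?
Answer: 53023/13 ≈ 4078.7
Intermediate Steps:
k(v, H) = (H + v)/(6 + H)
E(P, R) = 20/13 - P/13 (E(P, R) = (-20 + P)/(-13) = (-20 + P)*(-1/13) = 20/13 - P/13)
E(-67, k(9, 2)) + 4072 = (20/13 - 1/13*(-67)) + 4072 = (20/13 + 67/13) + 4072 = 87/13 + 4072 = 53023/13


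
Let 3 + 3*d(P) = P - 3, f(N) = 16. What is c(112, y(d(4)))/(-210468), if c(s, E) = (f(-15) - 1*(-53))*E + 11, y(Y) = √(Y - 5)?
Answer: -11/210468 - 23*I*√51/210468 ≈ -5.2264e-5 - 0.00078042*I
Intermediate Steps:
d(P) = -2 + P/3 (d(P) = -1 + (P - 3)/3 = -1 + (-3 + P)/3 = -1 + (-1 + P/3) = -2 + P/3)
y(Y) = √(-5 + Y)
c(s, E) = 11 + 69*E (c(s, E) = (16 - 1*(-53))*E + 11 = (16 + 53)*E + 11 = 69*E + 11 = 11 + 69*E)
c(112, y(d(4)))/(-210468) = (11 + 69*√(-5 + (-2 + (⅓)*4)))/(-210468) = (11 + 69*√(-5 + (-2 + 4/3)))*(-1/210468) = (11 + 69*√(-5 - ⅔))*(-1/210468) = (11 + 69*√(-17/3))*(-1/210468) = (11 + 69*(I*√51/3))*(-1/210468) = (11 + 23*I*√51)*(-1/210468) = -11/210468 - 23*I*√51/210468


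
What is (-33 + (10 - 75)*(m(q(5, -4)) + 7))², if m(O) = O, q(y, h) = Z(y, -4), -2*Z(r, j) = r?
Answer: 423801/4 ≈ 1.0595e+5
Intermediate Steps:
Z(r, j) = -r/2
q(y, h) = -y/2
(-33 + (10 - 75)*(m(q(5, -4)) + 7))² = (-33 + (10 - 75)*(-½*5 + 7))² = (-33 - 65*(-5/2 + 7))² = (-33 - 65*9/2)² = (-33 - 585/2)² = (-651/2)² = 423801/4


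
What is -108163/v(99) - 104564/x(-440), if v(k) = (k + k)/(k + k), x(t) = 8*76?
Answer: -16466917/152 ≈ -1.0834e+5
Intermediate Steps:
x(t) = 608
v(k) = 1 (v(k) = (2*k)/((2*k)) = (2*k)*(1/(2*k)) = 1)
-108163/v(99) - 104564/x(-440) = -108163/1 - 104564/608 = -108163*1 - 104564*1/608 = -108163 - 26141/152 = -16466917/152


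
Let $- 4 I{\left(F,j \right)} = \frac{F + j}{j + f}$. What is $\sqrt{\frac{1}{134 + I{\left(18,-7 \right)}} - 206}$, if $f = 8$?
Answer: $\frac{i \sqrt{2271066}}{105} \approx 14.352 i$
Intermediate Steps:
$I{\left(F,j \right)} = - \frac{F + j}{4 \left(8 + j\right)}$ ($I{\left(F,j \right)} = - \frac{\left(F + j\right) \frac{1}{j + 8}}{4} = - \frac{\left(F + j\right) \frac{1}{8 + j}}{4} = - \frac{\frac{1}{8 + j} \left(F + j\right)}{4} = - \frac{F + j}{4 \left(8 + j\right)}$)
$\sqrt{\frac{1}{134 + I{\left(18,-7 \right)}} - 206} = \sqrt{\frac{1}{134 + \frac{\left(-1\right) 18 - -7}{4 \left(8 - 7\right)}} - 206} = \sqrt{\frac{1}{134 + \frac{-18 + 7}{4 \cdot 1}} - 206} = \sqrt{\frac{1}{134 + \frac{1}{4} \cdot 1 \left(-11\right)} - 206} = \sqrt{\frac{1}{134 - \frac{11}{4}} - 206} = \sqrt{\frac{1}{\frac{525}{4}} - 206} = \sqrt{\frac{4}{525} - 206} = \sqrt{- \frac{108146}{525}} = \frac{i \sqrt{2271066}}{105}$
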